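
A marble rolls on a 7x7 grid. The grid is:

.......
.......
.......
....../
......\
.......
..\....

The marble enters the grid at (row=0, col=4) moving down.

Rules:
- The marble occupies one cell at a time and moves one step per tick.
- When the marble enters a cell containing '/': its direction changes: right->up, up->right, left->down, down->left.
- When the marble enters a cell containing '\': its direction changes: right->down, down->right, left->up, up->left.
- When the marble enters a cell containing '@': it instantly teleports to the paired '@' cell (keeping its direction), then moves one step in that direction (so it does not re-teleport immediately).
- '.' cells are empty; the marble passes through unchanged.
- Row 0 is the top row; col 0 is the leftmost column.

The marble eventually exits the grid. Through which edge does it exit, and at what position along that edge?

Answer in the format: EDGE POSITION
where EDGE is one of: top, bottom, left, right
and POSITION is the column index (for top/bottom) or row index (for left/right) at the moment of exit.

Step 1: enter (0,4), '.' pass, move down to (1,4)
Step 2: enter (1,4), '.' pass, move down to (2,4)
Step 3: enter (2,4), '.' pass, move down to (3,4)
Step 4: enter (3,4), '.' pass, move down to (4,4)
Step 5: enter (4,4), '.' pass, move down to (5,4)
Step 6: enter (5,4), '.' pass, move down to (6,4)
Step 7: enter (6,4), '.' pass, move down to (7,4)
Step 8: at (7,4) — EXIT via bottom edge, pos 4

Answer: bottom 4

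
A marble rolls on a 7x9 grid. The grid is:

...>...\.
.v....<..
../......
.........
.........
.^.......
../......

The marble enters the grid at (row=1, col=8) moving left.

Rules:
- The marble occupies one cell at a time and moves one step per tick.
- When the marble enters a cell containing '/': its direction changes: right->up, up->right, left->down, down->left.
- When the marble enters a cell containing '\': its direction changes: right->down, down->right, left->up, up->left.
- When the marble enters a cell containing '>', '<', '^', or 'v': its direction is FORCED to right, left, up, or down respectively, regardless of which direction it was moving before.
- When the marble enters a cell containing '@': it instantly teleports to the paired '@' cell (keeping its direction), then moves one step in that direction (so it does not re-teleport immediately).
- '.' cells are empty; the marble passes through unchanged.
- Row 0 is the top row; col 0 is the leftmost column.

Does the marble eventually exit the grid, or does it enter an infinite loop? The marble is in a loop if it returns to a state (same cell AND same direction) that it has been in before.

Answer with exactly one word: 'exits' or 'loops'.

Answer: loops

Derivation:
Step 1: enter (1,8), '.' pass, move left to (1,7)
Step 2: enter (1,7), '.' pass, move left to (1,6)
Step 3: enter (1,6), '<' forces left->left, move left to (1,5)
Step 4: enter (1,5), '.' pass, move left to (1,4)
Step 5: enter (1,4), '.' pass, move left to (1,3)
Step 6: enter (1,3), '.' pass, move left to (1,2)
Step 7: enter (1,2), '.' pass, move left to (1,1)
Step 8: enter (1,1), 'v' forces left->down, move down to (2,1)
Step 9: enter (2,1), '.' pass, move down to (3,1)
Step 10: enter (3,1), '.' pass, move down to (4,1)
Step 11: enter (4,1), '.' pass, move down to (5,1)
Step 12: enter (5,1), '^' forces down->up, move up to (4,1)
Step 13: enter (4,1), '.' pass, move up to (3,1)
Step 14: enter (3,1), '.' pass, move up to (2,1)
Step 15: enter (2,1), '.' pass, move up to (1,1)
Step 16: enter (1,1), 'v' forces up->down, move down to (2,1)
Step 17: at (2,1) dir=down — LOOP DETECTED (seen before)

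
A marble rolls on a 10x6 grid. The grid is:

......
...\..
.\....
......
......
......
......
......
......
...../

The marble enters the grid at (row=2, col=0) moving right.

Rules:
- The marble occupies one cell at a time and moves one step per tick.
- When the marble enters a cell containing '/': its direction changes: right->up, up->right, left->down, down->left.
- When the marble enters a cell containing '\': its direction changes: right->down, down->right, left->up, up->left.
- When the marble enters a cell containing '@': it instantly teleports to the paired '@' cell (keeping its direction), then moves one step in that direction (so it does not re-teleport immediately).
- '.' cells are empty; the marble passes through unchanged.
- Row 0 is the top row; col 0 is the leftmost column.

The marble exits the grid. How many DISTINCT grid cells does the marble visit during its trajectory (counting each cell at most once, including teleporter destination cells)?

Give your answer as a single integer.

Step 1: enter (2,0), '.' pass, move right to (2,1)
Step 2: enter (2,1), '\' deflects right->down, move down to (3,1)
Step 3: enter (3,1), '.' pass, move down to (4,1)
Step 4: enter (4,1), '.' pass, move down to (5,1)
Step 5: enter (5,1), '.' pass, move down to (6,1)
Step 6: enter (6,1), '.' pass, move down to (7,1)
Step 7: enter (7,1), '.' pass, move down to (8,1)
Step 8: enter (8,1), '.' pass, move down to (9,1)
Step 9: enter (9,1), '.' pass, move down to (10,1)
Step 10: at (10,1) — EXIT via bottom edge, pos 1
Distinct cells visited: 9 (path length 9)

Answer: 9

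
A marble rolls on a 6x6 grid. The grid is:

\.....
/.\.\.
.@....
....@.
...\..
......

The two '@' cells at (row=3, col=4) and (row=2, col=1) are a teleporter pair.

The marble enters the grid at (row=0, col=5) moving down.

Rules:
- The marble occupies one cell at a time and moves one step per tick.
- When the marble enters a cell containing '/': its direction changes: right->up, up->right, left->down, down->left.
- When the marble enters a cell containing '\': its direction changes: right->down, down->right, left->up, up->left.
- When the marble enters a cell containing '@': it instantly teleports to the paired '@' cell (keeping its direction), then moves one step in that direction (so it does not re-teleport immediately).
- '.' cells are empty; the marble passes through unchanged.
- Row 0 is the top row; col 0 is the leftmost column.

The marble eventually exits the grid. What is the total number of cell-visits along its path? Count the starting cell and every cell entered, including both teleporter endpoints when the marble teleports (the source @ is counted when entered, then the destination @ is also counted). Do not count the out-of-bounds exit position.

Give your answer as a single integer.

Step 1: enter (0,5), '.' pass, move down to (1,5)
Step 2: enter (1,5), '.' pass, move down to (2,5)
Step 3: enter (2,5), '.' pass, move down to (3,5)
Step 4: enter (3,5), '.' pass, move down to (4,5)
Step 5: enter (4,5), '.' pass, move down to (5,5)
Step 6: enter (5,5), '.' pass, move down to (6,5)
Step 7: at (6,5) — EXIT via bottom edge, pos 5
Path length (cell visits): 6

Answer: 6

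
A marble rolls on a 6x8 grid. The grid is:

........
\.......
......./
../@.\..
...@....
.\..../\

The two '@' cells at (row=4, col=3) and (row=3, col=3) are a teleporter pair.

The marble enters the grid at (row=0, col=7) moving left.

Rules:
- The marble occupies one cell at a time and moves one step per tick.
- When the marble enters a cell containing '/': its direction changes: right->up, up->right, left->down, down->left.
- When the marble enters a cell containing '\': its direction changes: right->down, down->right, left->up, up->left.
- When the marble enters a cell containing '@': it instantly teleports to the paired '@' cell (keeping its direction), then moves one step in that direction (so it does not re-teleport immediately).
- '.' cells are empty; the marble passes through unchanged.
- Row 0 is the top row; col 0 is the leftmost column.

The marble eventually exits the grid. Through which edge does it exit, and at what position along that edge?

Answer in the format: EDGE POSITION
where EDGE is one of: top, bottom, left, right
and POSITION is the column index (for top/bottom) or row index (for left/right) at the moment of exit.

Answer: left 0

Derivation:
Step 1: enter (0,7), '.' pass, move left to (0,6)
Step 2: enter (0,6), '.' pass, move left to (0,5)
Step 3: enter (0,5), '.' pass, move left to (0,4)
Step 4: enter (0,4), '.' pass, move left to (0,3)
Step 5: enter (0,3), '.' pass, move left to (0,2)
Step 6: enter (0,2), '.' pass, move left to (0,1)
Step 7: enter (0,1), '.' pass, move left to (0,0)
Step 8: enter (0,0), '.' pass, move left to (0,-1)
Step 9: at (0,-1) — EXIT via left edge, pos 0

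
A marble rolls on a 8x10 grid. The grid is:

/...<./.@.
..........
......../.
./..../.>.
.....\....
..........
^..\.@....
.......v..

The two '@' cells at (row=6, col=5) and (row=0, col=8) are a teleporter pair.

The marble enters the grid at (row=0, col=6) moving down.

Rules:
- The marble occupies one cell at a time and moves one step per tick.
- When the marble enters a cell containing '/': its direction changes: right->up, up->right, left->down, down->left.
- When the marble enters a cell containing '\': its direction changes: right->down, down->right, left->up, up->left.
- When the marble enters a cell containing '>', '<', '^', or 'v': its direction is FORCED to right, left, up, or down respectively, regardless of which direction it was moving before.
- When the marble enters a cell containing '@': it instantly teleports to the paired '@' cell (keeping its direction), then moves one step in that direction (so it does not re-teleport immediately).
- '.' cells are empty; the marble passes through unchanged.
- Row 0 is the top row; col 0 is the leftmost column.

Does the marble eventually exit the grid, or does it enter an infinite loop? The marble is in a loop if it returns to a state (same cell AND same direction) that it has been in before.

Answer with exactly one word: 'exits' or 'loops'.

Step 1: enter (0,6), '/' deflects down->left, move left to (0,5)
Step 2: enter (0,5), '.' pass, move left to (0,4)
Step 3: enter (0,4), '<' forces left->left, move left to (0,3)
Step 4: enter (0,3), '.' pass, move left to (0,2)
Step 5: enter (0,2), '.' pass, move left to (0,1)
Step 6: enter (0,1), '.' pass, move left to (0,0)
Step 7: enter (0,0), '/' deflects left->down, move down to (1,0)
Step 8: enter (1,0), '.' pass, move down to (2,0)
Step 9: enter (2,0), '.' pass, move down to (3,0)
Step 10: enter (3,0), '.' pass, move down to (4,0)
Step 11: enter (4,0), '.' pass, move down to (5,0)
Step 12: enter (5,0), '.' pass, move down to (6,0)
Step 13: enter (6,0), '^' forces down->up, move up to (5,0)
Step 14: enter (5,0), '.' pass, move up to (4,0)
Step 15: enter (4,0), '.' pass, move up to (3,0)
Step 16: enter (3,0), '.' pass, move up to (2,0)
Step 17: enter (2,0), '.' pass, move up to (1,0)
Step 18: enter (1,0), '.' pass, move up to (0,0)
Step 19: enter (0,0), '/' deflects up->right, move right to (0,1)
Step 20: enter (0,1), '.' pass, move right to (0,2)
Step 21: enter (0,2), '.' pass, move right to (0,3)
Step 22: enter (0,3), '.' pass, move right to (0,4)
Step 23: enter (0,4), '<' forces right->left, move left to (0,3)
Step 24: at (0,3) dir=left — LOOP DETECTED (seen before)

Answer: loops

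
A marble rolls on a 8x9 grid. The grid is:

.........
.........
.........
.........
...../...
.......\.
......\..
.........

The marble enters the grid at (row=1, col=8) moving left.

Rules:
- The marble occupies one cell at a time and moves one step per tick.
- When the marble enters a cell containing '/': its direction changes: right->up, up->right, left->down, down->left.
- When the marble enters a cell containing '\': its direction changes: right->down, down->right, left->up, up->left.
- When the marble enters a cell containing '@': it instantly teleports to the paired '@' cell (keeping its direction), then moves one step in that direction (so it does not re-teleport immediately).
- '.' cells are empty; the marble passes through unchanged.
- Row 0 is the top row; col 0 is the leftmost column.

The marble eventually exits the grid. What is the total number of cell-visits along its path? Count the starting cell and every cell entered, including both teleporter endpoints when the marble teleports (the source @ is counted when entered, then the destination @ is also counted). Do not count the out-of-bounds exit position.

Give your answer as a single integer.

Answer: 9

Derivation:
Step 1: enter (1,8), '.' pass, move left to (1,7)
Step 2: enter (1,7), '.' pass, move left to (1,6)
Step 3: enter (1,6), '.' pass, move left to (1,5)
Step 4: enter (1,5), '.' pass, move left to (1,4)
Step 5: enter (1,4), '.' pass, move left to (1,3)
Step 6: enter (1,3), '.' pass, move left to (1,2)
Step 7: enter (1,2), '.' pass, move left to (1,1)
Step 8: enter (1,1), '.' pass, move left to (1,0)
Step 9: enter (1,0), '.' pass, move left to (1,-1)
Step 10: at (1,-1) — EXIT via left edge, pos 1
Path length (cell visits): 9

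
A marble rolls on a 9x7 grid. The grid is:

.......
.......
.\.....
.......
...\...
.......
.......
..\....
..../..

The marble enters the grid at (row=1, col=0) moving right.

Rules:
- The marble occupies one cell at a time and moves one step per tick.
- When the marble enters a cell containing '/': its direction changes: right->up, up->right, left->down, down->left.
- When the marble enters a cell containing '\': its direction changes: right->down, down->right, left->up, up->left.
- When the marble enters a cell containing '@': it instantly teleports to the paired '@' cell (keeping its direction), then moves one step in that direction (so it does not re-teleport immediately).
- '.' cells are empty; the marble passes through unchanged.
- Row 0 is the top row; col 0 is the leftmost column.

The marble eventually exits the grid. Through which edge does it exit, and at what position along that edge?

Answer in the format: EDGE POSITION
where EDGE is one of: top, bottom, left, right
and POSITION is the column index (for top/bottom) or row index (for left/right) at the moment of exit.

Answer: right 1

Derivation:
Step 1: enter (1,0), '.' pass, move right to (1,1)
Step 2: enter (1,1), '.' pass, move right to (1,2)
Step 3: enter (1,2), '.' pass, move right to (1,3)
Step 4: enter (1,3), '.' pass, move right to (1,4)
Step 5: enter (1,4), '.' pass, move right to (1,5)
Step 6: enter (1,5), '.' pass, move right to (1,6)
Step 7: enter (1,6), '.' pass, move right to (1,7)
Step 8: at (1,7) — EXIT via right edge, pos 1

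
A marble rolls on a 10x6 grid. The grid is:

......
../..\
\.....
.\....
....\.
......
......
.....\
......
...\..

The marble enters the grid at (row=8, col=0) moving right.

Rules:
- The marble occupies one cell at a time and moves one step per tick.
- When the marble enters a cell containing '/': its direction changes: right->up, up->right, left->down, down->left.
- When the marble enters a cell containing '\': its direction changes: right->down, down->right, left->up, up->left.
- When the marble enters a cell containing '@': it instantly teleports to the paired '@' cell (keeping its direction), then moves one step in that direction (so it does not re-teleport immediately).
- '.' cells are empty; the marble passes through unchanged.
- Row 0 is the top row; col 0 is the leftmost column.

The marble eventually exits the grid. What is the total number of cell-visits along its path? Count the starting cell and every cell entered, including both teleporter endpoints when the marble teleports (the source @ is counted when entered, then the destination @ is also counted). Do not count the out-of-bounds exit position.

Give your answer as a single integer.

Step 1: enter (8,0), '.' pass, move right to (8,1)
Step 2: enter (8,1), '.' pass, move right to (8,2)
Step 3: enter (8,2), '.' pass, move right to (8,3)
Step 4: enter (8,3), '.' pass, move right to (8,4)
Step 5: enter (8,4), '.' pass, move right to (8,5)
Step 6: enter (8,5), '.' pass, move right to (8,6)
Step 7: at (8,6) — EXIT via right edge, pos 8
Path length (cell visits): 6

Answer: 6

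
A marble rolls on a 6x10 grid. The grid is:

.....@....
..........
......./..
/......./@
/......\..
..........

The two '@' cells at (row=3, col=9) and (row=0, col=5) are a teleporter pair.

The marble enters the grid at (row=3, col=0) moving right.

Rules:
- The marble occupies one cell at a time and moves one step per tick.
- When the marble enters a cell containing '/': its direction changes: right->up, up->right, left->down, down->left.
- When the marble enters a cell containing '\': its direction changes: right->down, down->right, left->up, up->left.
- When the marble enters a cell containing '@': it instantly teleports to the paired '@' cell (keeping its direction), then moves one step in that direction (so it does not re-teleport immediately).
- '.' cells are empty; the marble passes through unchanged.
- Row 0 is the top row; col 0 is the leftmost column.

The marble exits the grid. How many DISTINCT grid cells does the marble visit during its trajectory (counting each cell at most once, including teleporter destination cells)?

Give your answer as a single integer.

Answer: 4

Derivation:
Step 1: enter (3,0), '/' deflects right->up, move up to (2,0)
Step 2: enter (2,0), '.' pass, move up to (1,0)
Step 3: enter (1,0), '.' pass, move up to (0,0)
Step 4: enter (0,0), '.' pass, move up to (-1,0)
Step 5: at (-1,0) — EXIT via top edge, pos 0
Distinct cells visited: 4 (path length 4)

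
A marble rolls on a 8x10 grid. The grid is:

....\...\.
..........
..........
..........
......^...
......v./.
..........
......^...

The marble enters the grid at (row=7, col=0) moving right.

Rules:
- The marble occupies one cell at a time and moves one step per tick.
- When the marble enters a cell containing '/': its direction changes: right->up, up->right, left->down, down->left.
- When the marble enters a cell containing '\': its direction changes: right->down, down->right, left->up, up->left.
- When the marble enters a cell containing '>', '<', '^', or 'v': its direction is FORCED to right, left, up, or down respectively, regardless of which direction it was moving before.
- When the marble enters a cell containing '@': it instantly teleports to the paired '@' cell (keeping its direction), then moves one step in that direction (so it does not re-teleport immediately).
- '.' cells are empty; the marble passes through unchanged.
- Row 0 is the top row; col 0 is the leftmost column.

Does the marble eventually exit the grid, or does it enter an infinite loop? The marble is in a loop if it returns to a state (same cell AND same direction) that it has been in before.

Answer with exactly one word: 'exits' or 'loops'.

Answer: loops

Derivation:
Step 1: enter (7,0), '.' pass, move right to (7,1)
Step 2: enter (7,1), '.' pass, move right to (7,2)
Step 3: enter (7,2), '.' pass, move right to (7,3)
Step 4: enter (7,3), '.' pass, move right to (7,4)
Step 5: enter (7,4), '.' pass, move right to (7,5)
Step 6: enter (7,5), '.' pass, move right to (7,6)
Step 7: enter (7,6), '^' forces right->up, move up to (6,6)
Step 8: enter (6,6), '.' pass, move up to (5,6)
Step 9: enter (5,6), 'v' forces up->down, move down to (6,6)
Step 10: enter (6,6), '.' pass, move down to (7,6)
Step 11: enter (7,6), '^' forces down->up, move up to (6,6)
Step 12: at (6,6) dir=up — LOOP DETECTED (seen before)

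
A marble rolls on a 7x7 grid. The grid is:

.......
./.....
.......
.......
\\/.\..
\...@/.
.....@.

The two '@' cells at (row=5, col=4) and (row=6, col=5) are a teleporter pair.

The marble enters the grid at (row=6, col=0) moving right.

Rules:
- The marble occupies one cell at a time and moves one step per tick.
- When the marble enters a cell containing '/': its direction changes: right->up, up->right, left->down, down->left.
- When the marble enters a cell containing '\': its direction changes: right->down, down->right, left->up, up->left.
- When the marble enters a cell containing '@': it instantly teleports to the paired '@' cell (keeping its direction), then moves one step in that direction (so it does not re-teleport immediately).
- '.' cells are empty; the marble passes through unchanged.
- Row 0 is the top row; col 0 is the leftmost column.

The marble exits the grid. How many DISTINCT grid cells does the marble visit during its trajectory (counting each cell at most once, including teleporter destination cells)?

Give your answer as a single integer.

Step 1: enter (6,0), '.' pass, move right to (6,1)
Step 2: enter (6,1), '.' pass, move right to (6,2)
Step 3: enter (6,2), '.' pass, move right to (6,3)
Step 4: enter (6,3), '.' pass, move right to (6,4)
Step 5: enter (6,4), '.' pass, move right to (6,5)
Step 6: enter (6,5), '@' teleport (6,5)->(5,4), also enter (5,4), move right to (5,5)
Step 7: enter (5,5), '/' deflects right->up, move up to (4,5)
Step 8: enter (4,5), '.' pass, move up to (3,5)
Step 9: enter (3,5), '.' pass, move up to (2,5)
Step 10: enter (2,5), '.' pass, move up to (1,5)
Step 11: enter (1,5), '.' pass, move up to (0,5)
Step 12: enter (0,5), '.' pass, move up to (-1,5)
Step 13: at (-1,5) — EXIT via top edge, pos 5
Distinct cells visited: 13 (path length 13)

Answer: 13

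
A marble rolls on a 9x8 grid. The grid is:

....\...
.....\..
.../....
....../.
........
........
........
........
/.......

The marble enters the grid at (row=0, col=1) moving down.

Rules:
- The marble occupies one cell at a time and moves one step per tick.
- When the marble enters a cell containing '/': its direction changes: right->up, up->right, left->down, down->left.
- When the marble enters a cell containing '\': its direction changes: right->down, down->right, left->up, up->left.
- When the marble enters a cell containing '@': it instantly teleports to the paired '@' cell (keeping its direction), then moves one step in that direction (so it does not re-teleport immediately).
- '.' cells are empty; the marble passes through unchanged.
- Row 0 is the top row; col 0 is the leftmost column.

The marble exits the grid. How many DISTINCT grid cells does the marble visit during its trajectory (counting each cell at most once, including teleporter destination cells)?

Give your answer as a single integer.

Step 1: enter (0,1), '.' pass, move down to (1,1)
Step 2: enter (1,1), '.' pass, move down to (2,1)
Step 3: enter (2,1), '.' pass, move down to (3,1)
Step 4: enter (3,1), '.' pass, move down to (4,1)
Step 5: enter (4,1), '.' pass, move down to (5,1)
Step 6: enter (5,1), '.' pass, move down to (6,1)
Step 7: enter (6,1), '.' pass, move down to (7,1)
Step 8: enter (7,1), '.' pass, move down to (8,1)
Step 9: enter (8,1), '.' pass, move down to (9,1)
Step 10: at (9,1) — EXIT via bottom edge, pos 1
Distinct cells visited: 9 (path length 9)

Answer: 9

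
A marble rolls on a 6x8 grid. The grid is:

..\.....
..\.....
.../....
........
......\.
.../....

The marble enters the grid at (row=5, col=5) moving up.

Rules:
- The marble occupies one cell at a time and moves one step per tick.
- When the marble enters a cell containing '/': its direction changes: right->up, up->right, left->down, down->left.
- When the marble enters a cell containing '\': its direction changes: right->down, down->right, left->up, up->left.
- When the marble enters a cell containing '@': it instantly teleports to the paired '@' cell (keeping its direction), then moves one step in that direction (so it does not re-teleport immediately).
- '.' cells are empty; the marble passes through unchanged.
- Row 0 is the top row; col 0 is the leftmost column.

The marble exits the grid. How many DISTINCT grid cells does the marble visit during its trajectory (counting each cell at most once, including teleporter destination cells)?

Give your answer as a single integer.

Step 1: enter (5,5), '.' pass, move up to (4,5)
Step 2: enter (4,5), '.' pass, move up to (3,5)
Step 3: enter (3,5), '.' pass, move up to (2,5)
Step 4: enter (2,5), '.' pass, move up to (1,5)
Step 5: enter (1,5), '.' pass, move up to (0,5)
Step 6: enter (0,5), '.' pass, move up to (-1,5)
Step 7: at (-1,5) — EXIT via top edge, pos 5
Distinct cells visited: 6 (path length 6)

Answer: 6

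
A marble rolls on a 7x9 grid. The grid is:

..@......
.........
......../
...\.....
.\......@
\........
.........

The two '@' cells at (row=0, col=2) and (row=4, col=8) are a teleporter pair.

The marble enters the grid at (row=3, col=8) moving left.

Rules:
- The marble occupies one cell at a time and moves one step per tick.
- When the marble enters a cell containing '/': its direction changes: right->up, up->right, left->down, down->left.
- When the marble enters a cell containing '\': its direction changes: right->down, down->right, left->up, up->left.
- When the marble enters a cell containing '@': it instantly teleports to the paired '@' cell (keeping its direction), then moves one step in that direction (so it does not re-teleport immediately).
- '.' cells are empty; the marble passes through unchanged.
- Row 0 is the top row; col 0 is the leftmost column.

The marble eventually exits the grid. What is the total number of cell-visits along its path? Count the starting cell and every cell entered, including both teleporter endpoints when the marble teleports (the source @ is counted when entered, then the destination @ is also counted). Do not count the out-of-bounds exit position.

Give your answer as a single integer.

Answer: 9

Derivation:
Step 1: enter (3,8), '.' pass, move left to (3,7)
Step 2: enter (3,7), '.' pass, move left to (3,6)
Step 3: enter (3,6), '.' pass, move left to (3,5)
Step 4: enter (3,5), '.' pass, move left to (3,4)
Step 5: enter (3,4), '.' pass, move left to (3,3)
Step 6: enter (3,3), '\' deflects left->up, move up to (2,3)
Step 7: enter (2,3), '.' pass, move up to (1,3)
Step 8: enter (1,3), '.' pass, move up to (0,3)
Step 9: enter (0,3), '.' pass, move up to (-1,3)
Step 10: at (-1,3) — EXIT via top edge, pos 3
Path length (cell visits): 9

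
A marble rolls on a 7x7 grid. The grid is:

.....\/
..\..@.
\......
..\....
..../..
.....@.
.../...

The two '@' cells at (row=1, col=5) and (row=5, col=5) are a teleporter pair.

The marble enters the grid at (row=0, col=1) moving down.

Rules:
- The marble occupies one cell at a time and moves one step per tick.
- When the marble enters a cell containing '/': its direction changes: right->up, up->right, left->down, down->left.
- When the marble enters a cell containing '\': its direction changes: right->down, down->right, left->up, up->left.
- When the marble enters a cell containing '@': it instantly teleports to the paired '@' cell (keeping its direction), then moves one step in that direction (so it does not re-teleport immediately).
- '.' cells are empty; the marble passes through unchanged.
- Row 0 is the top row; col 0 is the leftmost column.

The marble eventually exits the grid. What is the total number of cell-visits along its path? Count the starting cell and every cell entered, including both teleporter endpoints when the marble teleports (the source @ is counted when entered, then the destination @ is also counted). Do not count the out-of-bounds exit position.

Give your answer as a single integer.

Answer: 7

Derivation:
Step 1: enter (0,1), '.' pass, move down to (1,1)
Step 2: enter (1,1), '.' pass, move down to (2,1)
Step 3: enter (2,1), '.' pass, move down to (3,1)
Step 4: enter (3,1), '.' pass, move down to (4,1)
Step 5: enter (4,1), '.' pass, move down to (5,1)
Step 6: enter (5,1), '.' pass, move down to (6,1)
Step 7: enter (6,1), '.' pass, move down to (7,1)
Step 8: at (7,1) — EXIT via bottom edge, pos 1
Path length (cell visits): 7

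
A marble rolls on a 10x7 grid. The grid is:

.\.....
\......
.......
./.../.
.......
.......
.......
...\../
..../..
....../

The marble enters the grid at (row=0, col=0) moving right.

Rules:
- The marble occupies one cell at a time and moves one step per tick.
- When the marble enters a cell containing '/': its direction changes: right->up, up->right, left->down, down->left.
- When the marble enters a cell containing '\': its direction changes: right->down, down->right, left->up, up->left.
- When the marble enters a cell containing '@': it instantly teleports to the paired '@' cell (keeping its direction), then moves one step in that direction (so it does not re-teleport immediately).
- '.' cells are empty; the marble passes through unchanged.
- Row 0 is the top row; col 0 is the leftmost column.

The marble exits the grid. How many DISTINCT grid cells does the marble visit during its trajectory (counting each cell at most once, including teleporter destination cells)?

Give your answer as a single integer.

Step 1: enter (0,0), '.' pass, move right to (0,1)
Step 2: enter (0,1), '\' deflects right->down, move down to (1,1)
Step 3: enter (1,1), '.' pass, move down to (2,1)
Step 4: enter (2,1), '.' pass, move down to (3,1)
Step 5: enter (3,1), '/' deflects down->left, move left to (3,0)
Step 6: enter (3,0), '.' pass, move left to (3,-1)
Step 7: at (3,-1) — EXIT via left edge, pos 3
Distinct cells visited: 6 (path length 6)

Answer: 6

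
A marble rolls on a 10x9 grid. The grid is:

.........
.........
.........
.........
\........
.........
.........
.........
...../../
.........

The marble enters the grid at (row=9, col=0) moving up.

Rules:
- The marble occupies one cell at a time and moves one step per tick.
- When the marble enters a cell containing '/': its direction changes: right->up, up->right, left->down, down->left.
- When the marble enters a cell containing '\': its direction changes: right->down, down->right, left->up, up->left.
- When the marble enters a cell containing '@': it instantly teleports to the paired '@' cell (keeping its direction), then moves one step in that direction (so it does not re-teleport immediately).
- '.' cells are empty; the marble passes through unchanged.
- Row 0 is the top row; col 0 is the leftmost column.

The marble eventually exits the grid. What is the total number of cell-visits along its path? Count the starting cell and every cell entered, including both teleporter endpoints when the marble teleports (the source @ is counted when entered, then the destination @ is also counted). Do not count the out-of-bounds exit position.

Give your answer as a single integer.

Step 1: enter (9,0), '.' pass, move up to (8,0)
Step 2: enter (8,0), '.' pass, move up to (7,0)
Step 3: enter (7,0), '.' pass, move up to (6,0)
Step 4: enter (6,0), '.' pass, move up to (5,0)
Step 5: enter (5,0), '.' pass, move up to (4,0)
Step 6: enter (4,0), '\' deflects up->left, move left to (4,-1)
Step 7: at (4,-1) — EXIT via left edge, pos 4
Path length (cell visits): 6

Answer: 6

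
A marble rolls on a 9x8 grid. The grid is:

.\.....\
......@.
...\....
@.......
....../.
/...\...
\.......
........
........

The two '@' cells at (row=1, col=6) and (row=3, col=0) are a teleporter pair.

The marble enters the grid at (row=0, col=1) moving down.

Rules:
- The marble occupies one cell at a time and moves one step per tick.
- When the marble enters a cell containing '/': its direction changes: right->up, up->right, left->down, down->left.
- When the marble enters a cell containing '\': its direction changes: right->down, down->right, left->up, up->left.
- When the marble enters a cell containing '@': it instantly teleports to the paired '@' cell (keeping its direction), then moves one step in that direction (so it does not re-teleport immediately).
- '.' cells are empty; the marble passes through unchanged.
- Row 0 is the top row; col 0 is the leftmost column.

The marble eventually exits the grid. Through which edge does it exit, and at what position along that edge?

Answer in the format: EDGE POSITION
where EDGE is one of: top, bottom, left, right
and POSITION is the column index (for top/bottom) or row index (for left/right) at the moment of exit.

Answer: bottom 7

Derivation:
Step 1: enter (0,1), '\' deflects down->right, move right to (0,2)
Step 2: enter (0,2), '.' pass, move right to (0,3)
Step 3: enter (0,3), '.' pass, move right to (0,4)
Step 4: enter (0,4), '.' pass, move right to (0,5)
Step 5: enter (0,5), '.' pass, move right to (0,6)
Step 6: enter (0,6), '.' pass, move right to (0,7)
Step 7: enter (0,7), '\' deflects right->down, move down to (1,7)
Step 8: enter (1,7), '.' pass, move down to (2,7)
Step 9: enter (2,7), '.' pass, move down to (3,7)
Step 10: enter (3,7), '.' pass, move down to (4,7)
Step 11: enter (4,7), '.' pass, move down to (5,7)
Step 12: enter (5,7), '.' pass, move down to (6,7)
Step 13: enter (6,7), '.' pass, move down to (7,7)
Step 14: enter (7,7), '.' pass, move down to (8,7)
Step 15: enter (8,7), '.' pass, move down to (9,7)
Step 16: at (9,7) — EXIT via bottom edge, pos 7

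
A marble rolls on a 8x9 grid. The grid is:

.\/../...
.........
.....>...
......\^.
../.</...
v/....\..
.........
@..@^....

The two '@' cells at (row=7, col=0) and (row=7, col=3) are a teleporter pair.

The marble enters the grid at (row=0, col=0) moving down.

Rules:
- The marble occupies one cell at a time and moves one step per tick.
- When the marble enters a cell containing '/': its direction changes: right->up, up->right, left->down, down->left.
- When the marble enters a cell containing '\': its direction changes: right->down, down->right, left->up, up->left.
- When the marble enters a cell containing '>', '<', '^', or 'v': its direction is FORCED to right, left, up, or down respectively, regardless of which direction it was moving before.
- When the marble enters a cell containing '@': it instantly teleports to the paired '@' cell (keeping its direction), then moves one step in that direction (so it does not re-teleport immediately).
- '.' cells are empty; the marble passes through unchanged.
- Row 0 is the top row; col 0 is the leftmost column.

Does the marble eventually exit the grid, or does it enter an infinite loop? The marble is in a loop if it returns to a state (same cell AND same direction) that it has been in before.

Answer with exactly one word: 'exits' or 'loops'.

Step 1: enter (0,0), '.' pass, move down to (1,0)
Step 2: enter (1,0), '.' pass, move down to (2,0)
Step 3: enter (2,0), '.' pass, move down to (3,0)
Step 4: enter (3,0), '.' pass, move down to (4,0)
Step 5: enter (4,0), '.' pass, move down to (5,0)
Step 6: enter (5,0), 'v' forces down->down, move down to (6,0)
Step 7: enter (6,0), '.' pass, move down to (7,0)
Step 8: enter (7,0), '@' teleport (7,0)->(7,3), also enter (7,3), move down to (8,3)
Step 9: at (8,3) — EXIT via bottom edge, pos 3

Answer: exits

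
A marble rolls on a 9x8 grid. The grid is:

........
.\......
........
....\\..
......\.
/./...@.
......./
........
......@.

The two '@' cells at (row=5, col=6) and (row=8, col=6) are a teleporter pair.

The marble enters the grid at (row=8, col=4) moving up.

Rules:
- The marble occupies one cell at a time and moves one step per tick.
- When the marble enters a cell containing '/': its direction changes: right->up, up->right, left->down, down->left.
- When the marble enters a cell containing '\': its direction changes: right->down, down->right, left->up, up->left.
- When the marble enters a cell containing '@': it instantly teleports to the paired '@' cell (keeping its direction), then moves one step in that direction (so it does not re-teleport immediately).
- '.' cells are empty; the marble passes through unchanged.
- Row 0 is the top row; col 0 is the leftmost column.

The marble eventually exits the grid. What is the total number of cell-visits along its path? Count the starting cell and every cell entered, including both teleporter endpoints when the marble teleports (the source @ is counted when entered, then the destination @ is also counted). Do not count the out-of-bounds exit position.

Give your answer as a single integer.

Step 1: enter (8,4), '.' pass, move up to (7,4)
Step 2: enter (7,4), '.' pass, move up to (6,4)
Step 3: enter (6,4), '.' pass, move up to (5,4)
Step 4: enter (5,4), '.' pass, move up to (4,4)
Step 5: enter (4,4), '.' pass, move up to (3,4)
Step 6: enter (3,4), '\' deflects up->left, move left to (3,3)
Step 7: enter (3,3), '.' pass, move left to (3,2)
Step 8: enter (3,2), '.' pass, move left to (3,1)
Step 9: enter (3,1), '.' pass, move left to (3,0)
Step 10: enter (3,0), '.' pass, move left to (3,-1)
Step 11: at (3,-1) — EXIT via left edge, pos 3
Path length (cell visits): 10

Answer: 10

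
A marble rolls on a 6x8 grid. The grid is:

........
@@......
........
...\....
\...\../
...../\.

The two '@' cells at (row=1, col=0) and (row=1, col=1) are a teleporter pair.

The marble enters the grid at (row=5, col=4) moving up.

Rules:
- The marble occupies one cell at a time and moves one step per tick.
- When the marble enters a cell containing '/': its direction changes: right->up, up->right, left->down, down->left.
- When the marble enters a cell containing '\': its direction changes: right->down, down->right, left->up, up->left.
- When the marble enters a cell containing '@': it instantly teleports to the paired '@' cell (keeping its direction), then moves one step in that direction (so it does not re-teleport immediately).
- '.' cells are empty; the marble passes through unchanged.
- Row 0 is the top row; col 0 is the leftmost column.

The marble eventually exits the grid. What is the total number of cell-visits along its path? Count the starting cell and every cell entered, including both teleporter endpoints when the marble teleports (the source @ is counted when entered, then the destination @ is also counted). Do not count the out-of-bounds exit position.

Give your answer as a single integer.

Answer: 11

Derivation:
Step 1: enter (5,4), '.' pass, move up to (4,4)
Step 2: enter (4,4), '\' deflects up->left, move left to (4,3)
Step 3: enter (4,3), '.' pass, move left to (4,2)
Step 4: enter (4,2), '.' pass, move left to (4,1)
Step 5: enter (4,1), '.' pass, move left to (4,0)
Step 6: enter (4,0), '\' deflects left->up, move up to (3,0)
Step 7: enter (3,0), '.' pass, move up to (2,0)
Step 8: enter (2,0), '.' pass, move up to (1,0)
Step 9: enter (1,0), '@' teleport (1,0)->(1,1), also enter (1,1), move up to (0,1)
Step 10: enter (0,1), '.' pass, move up to (-1,1)
Step 11: at (-1,1) — EXIT via top edge, pos 1
Path length (cell visits): 11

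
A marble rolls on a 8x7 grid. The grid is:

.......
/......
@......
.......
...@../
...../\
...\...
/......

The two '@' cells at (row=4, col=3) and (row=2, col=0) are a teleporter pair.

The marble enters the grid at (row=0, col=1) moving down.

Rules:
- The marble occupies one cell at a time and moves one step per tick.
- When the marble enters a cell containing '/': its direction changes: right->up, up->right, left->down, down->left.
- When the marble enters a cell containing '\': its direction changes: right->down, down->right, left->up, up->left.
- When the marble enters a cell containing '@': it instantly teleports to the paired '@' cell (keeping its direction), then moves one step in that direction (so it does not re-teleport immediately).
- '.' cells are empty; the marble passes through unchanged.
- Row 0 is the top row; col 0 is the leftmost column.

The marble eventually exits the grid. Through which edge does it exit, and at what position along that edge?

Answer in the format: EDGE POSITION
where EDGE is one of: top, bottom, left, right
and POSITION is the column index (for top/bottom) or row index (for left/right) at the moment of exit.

Step 1: enter (0,1), '.' pass, move down to (1,1)
Step 2: enter (1,1), '.' pass, move down to (2,1)
Step 3: enter (2,1), '.' pass, move down to (3,1)
Step 4: enter (3,1), '.' pass, move down to (4,1)
Step 5: enter (4,1), '.' pass, move down to (5,1)
Step 6: enter (5,1), '.' pass, move down to (6,1)
Step 7: enter (6,1), '.' pass, move down to (7,1)
Step 8: enter (7,1), '.' pass, move down to (8,1)
Step 9: at (8,1) — EXIT via bottom edge, pos 1

Answer: bottom 1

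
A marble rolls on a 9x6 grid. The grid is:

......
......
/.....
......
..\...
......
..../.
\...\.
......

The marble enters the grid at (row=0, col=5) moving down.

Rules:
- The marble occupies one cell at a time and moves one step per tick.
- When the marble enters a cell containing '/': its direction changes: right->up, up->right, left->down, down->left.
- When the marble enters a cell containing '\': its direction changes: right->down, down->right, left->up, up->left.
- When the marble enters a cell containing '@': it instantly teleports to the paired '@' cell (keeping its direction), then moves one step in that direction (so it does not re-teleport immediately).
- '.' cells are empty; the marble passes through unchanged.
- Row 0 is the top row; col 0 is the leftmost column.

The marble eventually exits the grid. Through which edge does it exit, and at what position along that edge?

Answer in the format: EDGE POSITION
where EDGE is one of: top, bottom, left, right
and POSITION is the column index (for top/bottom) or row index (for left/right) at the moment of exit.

Step 1: enter (0,5), '.' pass, move down to (1,5)
Step 2: enter (1,5), '.' pass, move down to (2,5)
Step 3: enter (2,5), '.' pass, move down to (3,5)
Step 4: enter (3,5), '.' pass, move down to (4,5)
Step 5: enter (4,5), '.' pass, move down to (5,5)
Step 6: enter (5,5), '.' pass, move down to (6,5)
Step 7: enter (6,5), '.' pass, move down to (7,5)
Step 8: enter (7,5), '.' pass, move down to (8,5)
Step 9: enter (8,5), '.' pass, move down to (9,5)
Step 10: at (9,5) — EXIT via bottom edge, pos 5

Answer: bottom 5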